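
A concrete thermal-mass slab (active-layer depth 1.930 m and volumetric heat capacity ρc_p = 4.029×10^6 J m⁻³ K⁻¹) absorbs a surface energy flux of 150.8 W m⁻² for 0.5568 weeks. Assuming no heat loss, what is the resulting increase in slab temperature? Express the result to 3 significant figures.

Areal heat capacity C = ρc_p × D = 4.029×10^6 × 1.930 = 7.78×10^6 J m⁻² K⁻¹.
Net heat input Q = F Δt = 150.8 × (0.5568 weeks × 6.048×10^5 s/week) = 5.08×10^7 J/m².
ΔT = Q / C = 5.08×10^7 / 7.78×10^6 = 6.53 K.

6.53 K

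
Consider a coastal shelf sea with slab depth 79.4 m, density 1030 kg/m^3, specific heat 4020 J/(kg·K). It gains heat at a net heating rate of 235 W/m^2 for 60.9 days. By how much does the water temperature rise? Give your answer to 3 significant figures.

3.76 K

Areal heat capacity C = ρ c_p D = 1030 × 4020 × 79.4 = 3.29×10^8 J m⁻² K⁻¹.
Net heat input Q = F Δt = 235 × (60.9 days × 86400 s/day) = 1.24×10^9 J/m².
ΔT = Q / C = 1.24×10^9 / 3.29×10^8 = 3.76 K.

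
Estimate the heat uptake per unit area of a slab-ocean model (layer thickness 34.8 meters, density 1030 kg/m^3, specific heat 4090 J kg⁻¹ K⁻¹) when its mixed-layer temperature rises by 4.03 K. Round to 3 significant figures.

5.91×10^8

Areal heat capacity C = ρ c_p D = 1030 × 4090 × 34.8 = 1.47×10^8 J/(m²·K).
ΔQ = C ΔT = 1.47×10^8 × 4.03 = 5.91×10^8 J/m².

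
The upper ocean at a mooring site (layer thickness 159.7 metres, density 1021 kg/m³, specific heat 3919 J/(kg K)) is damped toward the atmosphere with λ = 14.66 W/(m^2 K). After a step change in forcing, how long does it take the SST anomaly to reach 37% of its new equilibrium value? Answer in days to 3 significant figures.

233 days

Areal heat capacity C = ρ c_p D = 1021 × 3919 × 159.7 = 6.39×10^8 J/(m²·K).
τ = C / λ = 6.39×10^8 / 14.66 = 4.36×10^7 s.
Fraction reached: 1 − e^(−t/τ) = 0.37 ⇒ t = −τ ln(1 − 0.37) = τ × 0.462.
t = 2.01×10^7 s = 233 days.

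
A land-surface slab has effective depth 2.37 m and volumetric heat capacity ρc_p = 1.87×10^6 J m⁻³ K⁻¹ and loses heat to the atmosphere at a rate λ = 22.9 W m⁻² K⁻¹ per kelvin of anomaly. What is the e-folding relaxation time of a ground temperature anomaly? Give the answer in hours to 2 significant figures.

54 hours

Areal heat capacity C = ρc_p × D = 1.87×10^6 × 2.37 = 4.43×10^6 J/(m^2 K).
Relaxation time τ = C / λ = 4.43×10^6 / 22.9 = 1.94×10^5 s.
In hours: 1.94×10^5 s / (3600 s/hour) = 53.8 hours.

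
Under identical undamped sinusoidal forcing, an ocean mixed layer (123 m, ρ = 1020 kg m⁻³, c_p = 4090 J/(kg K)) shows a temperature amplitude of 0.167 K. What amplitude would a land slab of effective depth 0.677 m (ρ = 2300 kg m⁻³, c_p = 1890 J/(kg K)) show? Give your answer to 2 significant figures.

C_ocean = 5.13×10^8 J/(m²·K); C_land = 2.94×10^6 J/(m²·K).
A ∝ 1/C ⇒ A_land = A_ocean × C_ocean/C_land = 0.167 × 174 = 29.1 K.

29 K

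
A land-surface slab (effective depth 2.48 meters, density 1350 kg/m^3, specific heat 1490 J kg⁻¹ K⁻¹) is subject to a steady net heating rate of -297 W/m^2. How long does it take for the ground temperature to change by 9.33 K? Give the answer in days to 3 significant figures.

Areal heat capacity C = ρ c_p D = 1350 × 1490 × 2.48 = 4.99×10^6 J m⁻² K⁻¹.
Time required: Δt = C ΔT / F = 4.99×10^6 × -9.33 / -297 = 1.57×10^5 s.
In days: 1.57×10^5 s / (86400 s/day) = 1.81 days.

1.81 days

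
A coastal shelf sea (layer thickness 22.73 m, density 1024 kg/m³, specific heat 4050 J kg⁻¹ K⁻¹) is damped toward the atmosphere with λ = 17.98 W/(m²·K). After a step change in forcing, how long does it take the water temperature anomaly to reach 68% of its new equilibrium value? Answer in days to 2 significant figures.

Areal heat capacity C = ρ c_p D = 1024 × 4050 × 22.73 = 9.43×10^7 J m⁻² K⁻¹.
τ = C / λ = 9.43×10^7 / 17.98 = 5.24×10^6 s.
Fraction reached: 1 − e^(−t/τ) = 0.68 ⇒ t = −τ ln(1 − 0.68) = τ × 1.14.
t = 5.97×10^6 s = 69.1 days.

69 days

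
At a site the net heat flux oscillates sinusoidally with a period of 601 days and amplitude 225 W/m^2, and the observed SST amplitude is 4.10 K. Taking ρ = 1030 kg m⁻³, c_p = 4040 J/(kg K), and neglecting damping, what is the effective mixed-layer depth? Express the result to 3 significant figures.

109 m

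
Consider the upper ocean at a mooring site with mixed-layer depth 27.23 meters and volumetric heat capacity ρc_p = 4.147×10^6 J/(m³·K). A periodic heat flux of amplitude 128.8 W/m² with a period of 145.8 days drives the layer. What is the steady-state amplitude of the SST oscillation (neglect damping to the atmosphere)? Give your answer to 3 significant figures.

Areal heat capacity C = ρc_p × D = 4.147×10^6 × 27.23 = 1.13×10^8 J/(m^2 K).
Angular frequency ω = 2π / T = 2π / 1.26×10^7 s = 4.99×10^-7 s⁻¹.
Cω = 1.13×10^8 × 4.99×10^-7 = 56.3 W/(m²·K).
Amplitude A = F₀ / (Cω) = 128.8 / 56.3 = 2.29 K.

2.29 K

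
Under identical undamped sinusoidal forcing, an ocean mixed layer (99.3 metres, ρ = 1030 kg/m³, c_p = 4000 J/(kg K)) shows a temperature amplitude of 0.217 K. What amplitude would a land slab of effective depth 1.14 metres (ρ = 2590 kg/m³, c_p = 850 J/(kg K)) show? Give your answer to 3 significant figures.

C_ocean = 4.09×10^8 J/(m²·K); C_land = 2.51×10^6 J/(m²·K).
A ∝ 1/C ⇒ A_land = A_ocean × C_ocean/C_land = 0.217 × 163 = 35.4 K.

35.4 K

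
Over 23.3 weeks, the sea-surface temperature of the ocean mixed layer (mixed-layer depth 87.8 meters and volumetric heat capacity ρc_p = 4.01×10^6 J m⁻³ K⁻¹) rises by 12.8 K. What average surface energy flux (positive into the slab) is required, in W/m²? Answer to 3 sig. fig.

320

Areal heat capacity C = ρc_p × D = 4.01×10^6 × 87.8 = 3.52×10^8 J m⁻² K⁻¹.
Required heat per unit area: Q = C ΔT = 3.52×10^8 × 12.8 = 4.51×10^9 J/m².
Flux F = Q / Δt = 4.51×10^9 / 1.41×10^7 s = 320 W/m².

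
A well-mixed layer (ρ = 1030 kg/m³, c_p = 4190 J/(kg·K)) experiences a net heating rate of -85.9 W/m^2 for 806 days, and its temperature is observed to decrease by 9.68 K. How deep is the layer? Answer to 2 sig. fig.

Heat input Q = F Δt = -85.9 × 6.96×10^7 s = -5.98×10^9 J/m².
Required areal heat capacity C = Q / ΔT = 6.18×10^8 J/(m²·K).
Depth D = C / (ρ c_p) = 6.18×10^8 / (1030 × 4190) = 143 m.

140 m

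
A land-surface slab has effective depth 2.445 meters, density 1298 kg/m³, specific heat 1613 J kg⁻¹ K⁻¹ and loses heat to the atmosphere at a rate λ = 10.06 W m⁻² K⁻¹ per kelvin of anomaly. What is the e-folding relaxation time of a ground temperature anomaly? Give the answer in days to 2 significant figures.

Areal heat capacity C = ρ c_p D = 1298 × 1613 × 2.445 = 5.12×10^6 J m⁻² K⁻¹.
Relaxation time τ = C / λ = 5.12×10^6 / 10.06 = 5.09×10^5 s.
In days: 5.09×10^5 s / (86400 s/day) = 5.89 days.

5.9 days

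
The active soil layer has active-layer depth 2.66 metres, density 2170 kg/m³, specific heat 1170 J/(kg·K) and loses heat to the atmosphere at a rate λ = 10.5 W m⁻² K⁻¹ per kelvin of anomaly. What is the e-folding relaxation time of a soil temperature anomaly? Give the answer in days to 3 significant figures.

Areal heat capacity C = ρ c_p D = 2170 × 1170 × 2.66 = 6.75×10^6 J m⁻² K⁻¹.
Relaxation time τ = C / λ = 6.75×10^6 / 10.5 = 6.43×10^5 s.
In days: 6.43×10^5 s / (86400 s/day) = 7.44 days.

7.44 days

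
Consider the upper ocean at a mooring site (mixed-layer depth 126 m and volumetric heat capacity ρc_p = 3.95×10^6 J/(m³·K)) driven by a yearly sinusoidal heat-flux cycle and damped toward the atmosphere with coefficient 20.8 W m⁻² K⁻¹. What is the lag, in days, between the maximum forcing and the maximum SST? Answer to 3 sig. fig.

79.2 days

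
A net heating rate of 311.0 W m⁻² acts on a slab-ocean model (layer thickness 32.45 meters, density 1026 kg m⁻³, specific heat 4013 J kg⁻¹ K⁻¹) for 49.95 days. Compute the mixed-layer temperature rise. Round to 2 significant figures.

Areal heat capacity C = ρ c_p D = 1026 × 4013 × 32.45 = 1.34×10^8 J/(m^2 K).
Net heat input Q = F Δt = 311.0 × (49.95 days × 86400 s/day) = 1.34×10^9 J/m².
ΔT = Q / C = 1.34×10^9 / 1.34×10^8 = 10.0 K.

10 K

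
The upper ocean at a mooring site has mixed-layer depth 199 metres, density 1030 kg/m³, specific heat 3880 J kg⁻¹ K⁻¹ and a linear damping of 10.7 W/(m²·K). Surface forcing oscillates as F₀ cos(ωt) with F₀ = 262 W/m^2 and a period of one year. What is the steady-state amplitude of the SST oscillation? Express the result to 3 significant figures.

Areal heat capacity C = ρ c_p D = 1030 × 3880 × 199 = 7.95×10^8 J/(m^2 K).
Angular frequency ω = 2π / T = 2π / 3.15×10^7 s = 1.99×10^-7 s⁻¹.
√((Cω)² + λ²) = √((158)² + 10.7²) = 159 W/(m²·K).
Amplitude A = F₀ / √((Cω)²+λ²) = 262 / 159 = 1.65 K.

1.65 K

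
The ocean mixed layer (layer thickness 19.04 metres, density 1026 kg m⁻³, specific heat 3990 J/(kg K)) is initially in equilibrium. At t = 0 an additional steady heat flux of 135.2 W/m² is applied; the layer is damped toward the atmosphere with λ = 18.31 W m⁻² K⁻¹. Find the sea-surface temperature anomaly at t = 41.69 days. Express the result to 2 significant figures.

Areal heat capacity C = ρ c_p D = 1026 × 3990 × 19.04 = 7.79×10^7 J m⁻² K⁻¹.
τ = C / λ = 7.79×10^7 / 18.31 = 4.26×10^6 s.
Equilibrium anomaly ΔT_eq = F / λ = 135.2 / 18.31 = 7.38 K.
t = 41.69 days = 3.60×10^6 s, so t/τ = 0.846.
ΔT(t) = ΔT_eq (1 − e^(−t/τ)) = 7.38 × (1 − e^−0.846) = 4.22 K.

4.2 K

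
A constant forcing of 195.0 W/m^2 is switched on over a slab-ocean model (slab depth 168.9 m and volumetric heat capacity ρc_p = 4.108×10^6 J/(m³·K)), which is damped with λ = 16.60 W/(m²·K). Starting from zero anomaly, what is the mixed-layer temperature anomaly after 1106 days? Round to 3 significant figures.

10.6 K

Areal heat capacity C = ρc_p × D = 4.108×10^6 × 168.9 = 6.94×10^8 J/(m^2 K).
τ = C / λ = 6.94×10^8 / 16.60 = 4.18×10^7 s.
Equilibrium anomaly ΔT_eq = F / λ = 195.0 / 16.60 = 11.7 K.
t = 1106 days = 9.56×10^7 s, so t/τ = 2.29.
ΔT(t) = ΔT_eq (1 − e^(−t/τ)) = 11.7 × (1 − e^−2.29) = 10.6 K.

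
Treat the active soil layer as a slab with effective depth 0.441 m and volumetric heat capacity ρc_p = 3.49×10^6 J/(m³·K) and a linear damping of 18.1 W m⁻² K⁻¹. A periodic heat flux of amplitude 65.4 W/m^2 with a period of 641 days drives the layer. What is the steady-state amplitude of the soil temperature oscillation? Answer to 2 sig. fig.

Areal heat capacity C = ρc_p × D = 3.49×10^6 × 0.441 = 1.54×10^6 J/(m²·K).
Angular frequency ω = 2π / T = 2π / 5.54×10^7 s = 1.13×10^-7 s⁻¹.
√((Cω)² + λ²) = √((0.175)² + 18.1²) = 18.1 W/(m²·K).
Amplitude A = F₀ / √((Cω)²+λ²) = 65.4 / 18.1 = 3.61 K.

3.6 K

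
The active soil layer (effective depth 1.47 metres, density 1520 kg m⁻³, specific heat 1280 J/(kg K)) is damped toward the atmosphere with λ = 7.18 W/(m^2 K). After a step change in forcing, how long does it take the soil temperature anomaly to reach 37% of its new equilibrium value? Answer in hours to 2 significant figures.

51 hours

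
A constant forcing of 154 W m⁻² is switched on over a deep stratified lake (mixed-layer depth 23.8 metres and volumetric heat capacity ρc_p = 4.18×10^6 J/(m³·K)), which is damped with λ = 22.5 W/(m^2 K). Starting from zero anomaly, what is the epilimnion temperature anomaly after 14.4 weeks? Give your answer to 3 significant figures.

5.89 K

Areal heat capacity C = ρc_p × D = 4.18×10^6 × 23.8 = 9.95×10^7 J/(m^2 K).
τ = C / λ = 9.95×10^7 / 22.5 = 4.42×10^6 s.
Equilibrium anomaly ΔT_eq = F / λ = 154 / 22.5 = 6.84 K.
t = 14.4 weeks = 8.71×10^6 s, so t/τ = 1.97.
ΔT(t) = ΔT_eq (1 − e^(−t/τ)) = 6.84 × (1 − e^−1.97) = 5.89 K.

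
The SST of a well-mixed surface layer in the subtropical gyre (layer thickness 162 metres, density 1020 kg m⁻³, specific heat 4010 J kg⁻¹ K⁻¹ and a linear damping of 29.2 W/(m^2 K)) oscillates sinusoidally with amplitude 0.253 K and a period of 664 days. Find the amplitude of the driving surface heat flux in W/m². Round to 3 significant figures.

Areal heat capacity C = ρ c_p D = 1020 × 4010 × 162 = 6.63×10^8 J/(m^2 K).
ω = 2π / 5.74×10^7 s = 1.10×10^-7 s⁻¹.
√((Cω)² + λ²) = √((72.6)² + 29.2²) = 78.2 W/(m²·K).
F₀ = A × √((Cω)²+λ²) = 0.253 × 78.2 = 19.8 W/m².

19.8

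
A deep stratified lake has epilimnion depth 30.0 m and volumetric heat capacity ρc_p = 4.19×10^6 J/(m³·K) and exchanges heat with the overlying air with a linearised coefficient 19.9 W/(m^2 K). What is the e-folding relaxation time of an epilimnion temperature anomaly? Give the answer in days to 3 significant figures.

73.1 days

Areal heat capacity C = ρc_p × D = 4.19×10^6 × 30.0 = 1.26×10^8 J m⁻² K⁻¹.
Relaxation time τ = C / λ = 1.26×10^8 / 19.9 = 6.32×10^6 s.
In days: 6.32×10^6 s / (86400 s/day) = 73.1 days.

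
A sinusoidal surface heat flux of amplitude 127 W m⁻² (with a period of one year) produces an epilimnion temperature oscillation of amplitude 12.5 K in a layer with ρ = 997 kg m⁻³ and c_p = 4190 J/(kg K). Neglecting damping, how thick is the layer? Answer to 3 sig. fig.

12.2 m

ω = 2π / 3.15×10^7 s = 1.99×10^-7 s⁻¹.
Required C = F₀ / (A ω) = 127 / (12.5 × 1.99×10^-7) = 5.10×10^7 J/(m²·K).
D = C / (ρ c_p) = 5.10×10^7 / (997 × 4190) = 12.2 m.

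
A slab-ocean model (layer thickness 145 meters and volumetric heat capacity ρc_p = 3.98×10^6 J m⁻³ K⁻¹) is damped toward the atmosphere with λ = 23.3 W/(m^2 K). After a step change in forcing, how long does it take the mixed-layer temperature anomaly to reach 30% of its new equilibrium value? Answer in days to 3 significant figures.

102 days

Areal heat capacity C = ρc_p × D = 3.98×10^6 × 145 = 5.77×10^8 J m⁻² K⁻¹.
τ = C / λ = 5.77×10^8 / 23.3 = 2.48×10^7 s.
Fraction reached: 1 − e^(−t/τ) = 0.30 ⇒ t = −τ ln(1 − 0.30) = τ × 0.357.
t = 8.83×10^6 s = 102 days.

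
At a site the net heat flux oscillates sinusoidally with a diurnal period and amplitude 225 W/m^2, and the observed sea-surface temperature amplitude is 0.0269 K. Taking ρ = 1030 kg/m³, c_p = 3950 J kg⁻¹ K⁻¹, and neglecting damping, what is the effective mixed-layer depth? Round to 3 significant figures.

ω = 2π / 86400 s = 7.27×10^-5 s⁻¹.
Required C = F₀ / (A ω) = 225 / (0.0269 × 7.27×10^-5) = 1.15×10^8 J/(m²·K).
D = C / (ρ c_p) = 1.15×10^8 / (1030 × 3950) = 28.3 m.

28.3 m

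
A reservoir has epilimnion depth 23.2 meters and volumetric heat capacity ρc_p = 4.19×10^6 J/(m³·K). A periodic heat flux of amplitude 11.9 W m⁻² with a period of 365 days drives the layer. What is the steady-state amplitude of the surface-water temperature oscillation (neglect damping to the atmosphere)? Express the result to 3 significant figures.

0.614 K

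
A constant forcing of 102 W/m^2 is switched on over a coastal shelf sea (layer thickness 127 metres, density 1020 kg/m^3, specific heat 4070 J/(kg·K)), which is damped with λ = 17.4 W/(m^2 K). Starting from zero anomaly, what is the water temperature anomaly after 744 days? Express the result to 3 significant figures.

5.16 K

Areal heat capacity C = ρ c_p D = 1020 × 4070 × 127 = 5.27×10^8 J/(m^2 K).
τ = C / λ = 5.27×10^8 / 17.4 = 3.03×10^7 s.
Equilibrium anomaly ΔT_eq = F / λ = 102 / 17.4 = 5.86 K.
t = 744 days = 6.43×10^7 s, so t/τ = 2.12.
ΔT(t) = ΔT_eq (1 − e^(−t/τ)) = 5.86 × (1 − e^−2.12) = 5.16 K.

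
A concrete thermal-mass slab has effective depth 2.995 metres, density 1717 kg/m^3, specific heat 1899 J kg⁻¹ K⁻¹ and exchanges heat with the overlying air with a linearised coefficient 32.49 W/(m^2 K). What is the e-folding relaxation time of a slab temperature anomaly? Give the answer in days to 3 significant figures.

Areal heat capacity C = ρ c_p D = 1717 × 1899 × 2.995 = 9.77×10^6 J/(m^2 K).
Relaxation time τ = C / λ = 9.77×10^6 / 32.49 = 3.01×10^5 s.
In days: 3.01×10^5 s / (86400 s/day) = 3.48 days.

3.48 days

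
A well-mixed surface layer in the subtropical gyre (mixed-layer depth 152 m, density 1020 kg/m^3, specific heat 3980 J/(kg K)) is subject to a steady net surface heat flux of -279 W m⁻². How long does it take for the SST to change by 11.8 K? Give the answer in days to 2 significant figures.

Areal heat capacity C = ρ c_p D = 1020 × 3980 × 152 = 6.17×10^8 J/(m²·K).
Time required: Δt = C ΔT / F = 6.17×10^8 × -11.8 / -279 = 2.61×10^7 s.
In days: 2.61×10^7 s / (86400 s/day) = 302 days.

300 days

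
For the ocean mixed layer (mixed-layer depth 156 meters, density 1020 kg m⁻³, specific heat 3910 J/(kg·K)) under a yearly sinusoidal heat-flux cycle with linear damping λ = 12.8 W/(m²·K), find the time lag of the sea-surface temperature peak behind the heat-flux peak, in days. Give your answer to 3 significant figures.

Areal heat capacity C = ρ c_p D = 1020 × 3910 × 156 = 6.22×10^8 J/(m^2 K).
ω = 2π / 3.15×10^7 s = 1.99×10^-7 s⁻¹.
Phase lag φ = arctan(Cω/λ) = arctan(124/12.8) = 1.47 rad.
Time lag = φ / ω = 1.47 / 1.99×10^-7 = 7.37×10^6 s = 85.3 days.

85.3 days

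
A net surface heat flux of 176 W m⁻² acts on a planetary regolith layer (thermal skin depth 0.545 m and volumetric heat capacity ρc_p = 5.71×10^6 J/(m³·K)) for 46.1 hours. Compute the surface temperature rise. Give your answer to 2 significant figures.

Areal heat capacity C = ρc_p × D = 5.71×10^6 × 0.545 = 3.11×10^6 J/(m²·K).
Net heat input Q = F Δt = 176 × (46.1 hours × 3600 s/hour) = 2.92×10^7 J/m².
ΔT = Q / C = 2.92×10^7 / 3.11×10^6 = 9.39 K.

9.4 K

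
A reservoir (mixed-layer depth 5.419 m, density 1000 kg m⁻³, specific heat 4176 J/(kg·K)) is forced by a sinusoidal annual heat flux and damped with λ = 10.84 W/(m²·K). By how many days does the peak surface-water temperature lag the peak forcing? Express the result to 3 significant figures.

Areal heat capacity C = ρ c_p D = 1000 × 4176 × 5.419 = 2.26×10^7 J/(m^2 K).
ω = 2π / 3.15×10^7 s = 1.99×10^-7 s⁻¹.
Phase lag φ = arctan(Cω/λ) = arctan(4.51/10.84) = 0.394 rad.
Time lag = φ / ω = 0.394 / 1.99×10^-7 = 1.98×10^6 s = 22.9 days.

22.9 days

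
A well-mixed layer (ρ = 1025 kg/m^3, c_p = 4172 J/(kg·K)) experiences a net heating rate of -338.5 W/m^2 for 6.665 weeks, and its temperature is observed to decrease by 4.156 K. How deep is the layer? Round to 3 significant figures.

76.8 m

Heat input Q = F Δt = -338.5 × 4.03×10^6 s = -1.36×10^9 J/m².
Required areal heat capacity C = Q / ΔT = 3.28×10^8 J/(m²·K).
Depth D = C / (ρ c_p) = 3.28×10^8 / (1025 × 4172) = 76.8 m.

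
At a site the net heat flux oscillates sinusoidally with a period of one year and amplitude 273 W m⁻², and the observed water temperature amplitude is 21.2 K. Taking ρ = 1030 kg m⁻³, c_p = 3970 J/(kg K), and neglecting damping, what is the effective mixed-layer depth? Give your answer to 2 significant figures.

ω = 2π / 3.15×10^7 s = 1.99×10^-7 s⁻¹.
Required C = F₀ / (A ω) = 273 / (21.2 × 1.99×10^-7) = 6.46×10^7 J/(m²·K).
D = C / (ρ c_p) = 6.46×10^7 / (1030 × 3970) = 15.8 m.

16 m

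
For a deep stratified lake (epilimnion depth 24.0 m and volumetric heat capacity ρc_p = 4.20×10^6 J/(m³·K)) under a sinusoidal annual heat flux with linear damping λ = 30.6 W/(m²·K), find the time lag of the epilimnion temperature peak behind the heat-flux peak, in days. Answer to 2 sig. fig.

34 days

Areal heat capacity C = ρc_p × D = 4.20×10^6 × 24.0 = 1.01×10^8 J/(m²·K).
ω = 2π / 3.15×10^7 s = 1.99×10^-7 s⁻¹.
Phase lag φ = arctan(Cω/λ) = arctan(20.1/30.6) = 0.581 rad.
Time lag = φ / ω = 0.581 / 1.99×10^-7 = 2.92×10^6 s = 33.7 days.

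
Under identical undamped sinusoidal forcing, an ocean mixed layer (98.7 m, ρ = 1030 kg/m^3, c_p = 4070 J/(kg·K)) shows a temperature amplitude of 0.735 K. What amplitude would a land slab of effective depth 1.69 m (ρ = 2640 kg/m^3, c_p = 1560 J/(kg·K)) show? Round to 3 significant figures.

43.7 K

C_ocean = 4.14×10^8 J/(m²·K); C_land = 6.96×10^6 J/(m²·K).
A ∝ 1/C ⇒ A_land = A_ocean × C_ocean/C_land = 0.735 × 59.4 = 43.7 K.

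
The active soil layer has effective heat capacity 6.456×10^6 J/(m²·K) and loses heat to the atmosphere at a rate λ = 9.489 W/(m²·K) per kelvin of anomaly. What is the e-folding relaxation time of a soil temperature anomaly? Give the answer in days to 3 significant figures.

7.87 days

Areal heat capacity C = 6.456×10^6 J/(m²·K) (given).
Relaxation time τ = C / λ = 6.46×10^6 / 9.489 = 6.80×10^5 s.
In days: 6.80×10^5 s / (86400 s/day) = 7.87 days.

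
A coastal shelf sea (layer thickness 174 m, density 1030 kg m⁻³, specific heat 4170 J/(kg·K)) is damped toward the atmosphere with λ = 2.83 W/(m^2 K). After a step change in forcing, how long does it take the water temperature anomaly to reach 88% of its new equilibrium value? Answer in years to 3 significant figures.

Areal heat capacity C = ρ c_p D = 1030 × 4170 × 174 = 7.47×10^8 J m⁻² K⁻¹.
τ = C / λ = 7.47×10^8 / 2.83 = 2.64×10^8 s.
Fraction reached: 1 − e^(−t/τ) = 0.88 ⇒ t = −τ ln(1 − 0.88) = τ × 2.12.
t = 5.60×10^8 s = 17.7 years.

17.7 years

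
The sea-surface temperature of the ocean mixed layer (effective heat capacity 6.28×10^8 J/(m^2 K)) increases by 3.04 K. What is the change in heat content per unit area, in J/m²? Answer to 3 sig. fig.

1.91×10^9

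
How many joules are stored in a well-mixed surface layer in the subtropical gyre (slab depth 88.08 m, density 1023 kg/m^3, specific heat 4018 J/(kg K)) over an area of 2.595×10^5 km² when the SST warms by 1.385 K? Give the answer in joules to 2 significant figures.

Areal heat capacity C = ρ c_p D = 1023 × 4018 × 88.08 = 3.62×10^8 J/(m²·K).
Heat per unit area: q = C ΔT = 3.62×10^8 × 1.385 = 5.01×10^8 J/m².
Total heat: Q = q × A = 5.01×10^8 × (2.595×10^5 × 10⁶ m²) = 1.30×10^20 J.

1.3×10^20 J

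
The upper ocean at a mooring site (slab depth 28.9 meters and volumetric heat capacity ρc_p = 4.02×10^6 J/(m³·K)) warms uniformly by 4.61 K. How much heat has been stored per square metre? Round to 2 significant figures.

5.4×10^8

Areal heat capacity C = ρc_p × D = 4.02×10^6 × 28.9 = 1.16×10^8 J/(m²·K).
ΔQ = C ΔT = 1.16×10^8 × 4.61 = 5.36×10^8 J/m².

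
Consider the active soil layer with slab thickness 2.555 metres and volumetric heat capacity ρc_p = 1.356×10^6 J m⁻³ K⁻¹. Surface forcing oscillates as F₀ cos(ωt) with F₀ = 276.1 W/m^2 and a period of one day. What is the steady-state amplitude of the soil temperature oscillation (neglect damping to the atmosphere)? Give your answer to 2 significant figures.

Areal heat capacity C = ρc_p × D = 1.356×10^6 × 2.555 = 3.46×10^6 J m⁻² K⁻¹.
Angular frequency ω = 2π / T = 2π / 86400 s = 7.27×10^-5 s⁻¹.
Cω = 3.46×10^6 × 7.27×10^-5 = 252 W/(m²·K).
Amplitude A = F₀ / (Cω) = 276.1 / 252 = 1.10 K.

1.1 K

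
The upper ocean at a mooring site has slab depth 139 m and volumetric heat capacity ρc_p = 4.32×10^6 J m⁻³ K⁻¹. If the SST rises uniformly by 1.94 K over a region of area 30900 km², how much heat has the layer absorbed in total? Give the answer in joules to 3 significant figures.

Areal heat capacity C = ρc_p × D = 4.32×10^6 × 139 = 6.00×10^8 J/(m^2 K).
Heat per unit area: q = C ΔT = 6.00×10^8 × 1.94 = 1.16×10^9 J/m².
Total heat: Q = q × A = 1.16×10^9 × (30900 × 10⁶ m²) = 3.60×10^19 J.

3.60×10^19 J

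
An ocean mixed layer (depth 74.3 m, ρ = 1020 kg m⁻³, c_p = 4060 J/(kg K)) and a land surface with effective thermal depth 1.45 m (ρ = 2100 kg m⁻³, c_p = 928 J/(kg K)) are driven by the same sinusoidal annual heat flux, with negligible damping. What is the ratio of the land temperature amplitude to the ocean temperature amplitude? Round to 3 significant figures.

C_ocean = 1020 × 4060 × 74.3 = 3.08×10^8 J/(m²·K).
C_land = 2100 × 928 × 1.45 = 2.83×10^6 J/(m²·K).
Undamped amplitude ∝ 1/C, so A_land/A_ocean = C_ocean/C_land = 109.

109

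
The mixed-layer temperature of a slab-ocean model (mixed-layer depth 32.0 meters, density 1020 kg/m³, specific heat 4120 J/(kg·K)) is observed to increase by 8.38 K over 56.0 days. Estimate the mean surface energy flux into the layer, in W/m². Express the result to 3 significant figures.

233

Areal heat capacity C = ρ c_p D = 1020 × 4120 × 32.0 = 1.34×10^8 J/(m²·K).
Required heat per unit area: Q = C ΔT = 1.34×10^8 × 8.38 = 1.13×10^9 J/m².
Flux F = Q / Δt = 1.13×10^9 / 4.84×10^6 s = 233 W/m².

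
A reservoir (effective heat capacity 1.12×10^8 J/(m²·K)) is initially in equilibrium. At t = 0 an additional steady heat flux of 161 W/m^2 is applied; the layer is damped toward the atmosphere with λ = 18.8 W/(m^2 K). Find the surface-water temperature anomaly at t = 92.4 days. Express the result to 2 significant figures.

6.3 K

Areal heat capacity C = 1.12×10^8 J/(m²·K) (given).
τ = C / λ = 1.12×10^8 / 18.8 = 5.96×10^6 s.
Equilibrium anomaly ΔT_eq = F / λ = 161 / 18.8 = 8.56 K.
t = 92.4 days = 7.98×10^6 s, so t/τ = 1.34.
ΔT(t) = ΔT_eq (1 − e^(−t/τ)) = 8.56 × (1 − e^−1.34) = 6.32 K.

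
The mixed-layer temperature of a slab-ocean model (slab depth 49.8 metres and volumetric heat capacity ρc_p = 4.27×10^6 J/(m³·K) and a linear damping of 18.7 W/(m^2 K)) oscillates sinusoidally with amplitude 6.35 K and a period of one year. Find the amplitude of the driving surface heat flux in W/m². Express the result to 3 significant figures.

294

Areal heat capacity C = ρc_p × D = 4.27×10^6 × 49.8 = 2.13×10^8 J/(m^2 K).
ω = 2π / 3.15×10^7 s = 1.99×10^-7 s⁻¹.
√((Cω)² + λ²) = √((42.4)² + 18.7²) = 46.3 W/(m²·K).
F₀ = A × √((Cω)²+λ²) = 6.35 × 46.3 = 294 W/m².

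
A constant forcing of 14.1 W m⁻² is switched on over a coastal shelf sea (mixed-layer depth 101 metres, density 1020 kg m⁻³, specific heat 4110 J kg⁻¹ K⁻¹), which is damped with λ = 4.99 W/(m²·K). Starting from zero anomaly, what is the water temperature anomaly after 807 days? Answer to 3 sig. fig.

1.58 K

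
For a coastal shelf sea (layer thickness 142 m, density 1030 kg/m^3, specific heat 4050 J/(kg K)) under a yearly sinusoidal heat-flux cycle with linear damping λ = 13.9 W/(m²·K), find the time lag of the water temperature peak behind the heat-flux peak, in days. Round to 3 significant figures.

Areal heat capacity C = ρ c_p D = 1030 × 4050 × 142 = 5.92×10^8 J m⁻² K⁻¹.
ω = 2π / 3.15×10^7 s = 1.99×10^-7 s⁻¹.
Phase lag φ = arctan(Cω/λ) = arctan(118/13.9) = 1.45 rad.
Time lag = φ / ω = 1.45 / 1.99×10^-7 = 7.30×10^6 s = 84.4 days.

84.4 days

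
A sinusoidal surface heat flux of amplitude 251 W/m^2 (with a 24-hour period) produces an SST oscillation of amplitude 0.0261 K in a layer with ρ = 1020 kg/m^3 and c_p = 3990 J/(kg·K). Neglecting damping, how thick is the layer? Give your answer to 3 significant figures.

ω = 2π / 86400 s = 7.27×10^-5 s⁻¹.
Required C = F₀ / (A ω) = 251 / (0.0261 × 7.27×10^-5) = 1.32×10^8 J/(m²·K).
D = C / (ρ c_p) = 1.32×10^8 / (1020 × 3990) = 32.5 m.

32.5 m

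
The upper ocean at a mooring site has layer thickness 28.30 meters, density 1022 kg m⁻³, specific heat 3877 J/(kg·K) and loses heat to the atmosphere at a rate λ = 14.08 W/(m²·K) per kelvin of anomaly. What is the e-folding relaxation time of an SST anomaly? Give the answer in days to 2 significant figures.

92 days

Areal heat capacity C = ρ c_p D = 1022 × 3877 × 28.30 = 1.12×10^8 J/(m²·K).
Relaxation time τ = C / λ = 1.12×10^8 / 14.08 = 7.96×10^6 s.
In days: 7.96×10^6 s / (86400 s/day) = 92.2 days.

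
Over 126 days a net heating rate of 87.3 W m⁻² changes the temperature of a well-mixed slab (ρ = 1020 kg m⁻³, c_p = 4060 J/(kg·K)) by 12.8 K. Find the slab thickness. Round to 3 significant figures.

Heat input Q = F Δt = 87.3 × 1.09×10^7 s = 9.50×10^8 J/m².
Required areal heat capacity C = Q / ΔT = 7.42×10^7 J/(m²·K).
Depth D = C / (ρ c_p) = 7.42×10^7 / (1020 × 4060) = 17.9 m.

17.9 m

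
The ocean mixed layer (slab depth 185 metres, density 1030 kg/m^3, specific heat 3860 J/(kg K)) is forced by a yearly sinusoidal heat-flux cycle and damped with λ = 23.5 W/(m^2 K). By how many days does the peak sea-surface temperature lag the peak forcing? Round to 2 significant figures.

Areal heat capacity C = ρ c_p D = 1030 × 3860 × 185 = 7.36×10^8 J/(m²·K).
ω = 2π / 3.15×10^7 s = 1.99×10^-7 s⁻¹.
Phase lag φ = arctan(Cω/λ) = arctan(147/23.5) = 1.41 rad.
Time lag = φ / ω = 1.41 / 1.99×10^-7 = 7.09×10^6 s = 82.0 days.

82 days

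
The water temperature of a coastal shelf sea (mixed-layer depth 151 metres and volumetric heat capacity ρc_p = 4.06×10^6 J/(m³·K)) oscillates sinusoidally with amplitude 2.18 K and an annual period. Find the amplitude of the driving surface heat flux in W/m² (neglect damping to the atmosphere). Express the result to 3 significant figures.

Areal heat capacity C = ρc_p × D = 4.06×10^6 × 151 = 6.13×10^8 J m⁻² K⁻¹.
ω = 2π / 3.15×10^7 s = 1.99×10^-7 s⁻¹.
Cω = 6.13×10^8 × 1.99×10^-7 = 122 W/(m²·K).
F₀ = A × Cω = 2.18 × 122 = 266 W/m².

266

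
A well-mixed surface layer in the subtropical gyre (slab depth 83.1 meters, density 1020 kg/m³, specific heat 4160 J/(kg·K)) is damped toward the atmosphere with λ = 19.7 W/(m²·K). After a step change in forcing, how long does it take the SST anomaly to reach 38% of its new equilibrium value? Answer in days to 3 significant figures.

Areal heat capacity C = ρ c_p D = 1020 × 4160 × 83.1 = 3.53×10^8 J/(m^2 K).
τ = C / λ = 3.53×10^8 / 19.7 = 1.79×10^7 s.
Fraction reached: 1 − e^(−t/τ) = 0.38 ⇒ t = −τ ln(1 − 0.38) = τ × 0.478.
t = 8.56×10^6 s = 99.0 days.

99.0 days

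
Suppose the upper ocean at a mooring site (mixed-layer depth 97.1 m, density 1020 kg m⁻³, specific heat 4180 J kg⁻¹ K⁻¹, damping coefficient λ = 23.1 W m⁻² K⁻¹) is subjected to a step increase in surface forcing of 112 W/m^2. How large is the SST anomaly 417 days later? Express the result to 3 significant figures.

4.20 K

Areal heat capacity C = ρ c_p D = 1020 × 4180 × 97.1 = 4.14×10^8 J m⁻² K⁻¹.
τ = C / λ = 4.14×10^8 / 23.1 = 1.79×10^7 s.
Equilibrium anomaly ΔT_eq = F / λ = 112 / 23.1 = 4.85 K.
t = 417 days = 3.60×10^7 s, so t/τ = 2.01.
ΔT(t) = ΔT_eq (1 − e^(−t/τ)) = 4.85 × (1 − e^−2.01) = 4.20 K.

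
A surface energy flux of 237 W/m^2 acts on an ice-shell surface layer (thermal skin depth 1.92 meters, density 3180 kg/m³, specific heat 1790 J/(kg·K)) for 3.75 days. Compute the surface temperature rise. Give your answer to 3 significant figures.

Areal heat capacity C = ρ c_p D = 3180 × 1790 × 1.92 = 1.09×10^7 J/(m²·K).
Net heat input Q = F Δt = 237 × (3.75 days × 86400 s/day) = 7.68×10^7 J/m².
ΔT = Q / C = 7.68×10^7 / 1.09×10^7 = 7.03 K.

7.03 K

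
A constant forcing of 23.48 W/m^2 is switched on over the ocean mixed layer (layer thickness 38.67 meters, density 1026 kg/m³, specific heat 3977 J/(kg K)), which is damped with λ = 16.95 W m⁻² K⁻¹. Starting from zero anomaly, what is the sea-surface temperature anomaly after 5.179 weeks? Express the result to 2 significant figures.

Areal heat capacity C = ρ c_p D = 1026 × 3977 × 38.67 = 1.58×10^8 J m⁻² K⁻¹.
τ = C / λ = 1.58×10^8 / 16.95 = 9.31×10^6 s.
Equilibrium anomaly ΔT_eq = F / λ = 23.48 / 16.95 = 1.39 K.
t = 5.179 weeks = 3.13×10^6 s, so t/τ = 0.336.
ΔT(t) = ΔT_eq (1 − e^(−t/τ)) = 1.39 × (1 − e^−0.336) = 0.396 K.

0.40 K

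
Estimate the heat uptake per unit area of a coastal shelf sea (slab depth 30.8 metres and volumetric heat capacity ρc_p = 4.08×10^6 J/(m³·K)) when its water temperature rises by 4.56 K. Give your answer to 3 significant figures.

5.73×10^8

Areal heat capacity C = ρc_p × D = 4.08×10^6 × 30.8 = 1.26×10^8 J m⁻² K⁻¹.
ΔQ = C ΔT = 1.26×10^8 × 4.56 = 5.73×10^8 J/m².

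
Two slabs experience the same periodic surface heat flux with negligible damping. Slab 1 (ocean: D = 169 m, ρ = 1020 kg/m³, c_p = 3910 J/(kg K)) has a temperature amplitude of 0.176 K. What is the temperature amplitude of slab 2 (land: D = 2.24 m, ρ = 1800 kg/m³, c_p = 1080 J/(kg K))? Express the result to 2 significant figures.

C_ocean = 6.74×10^8 J/(m²·K); C_land = 4.35×10^6 J/(m²·K).
A ∝ 1/C ⇒ A_land = A_ocean × C_ocean/C_land = 0.176 × 155 = 27.2 K.

27 K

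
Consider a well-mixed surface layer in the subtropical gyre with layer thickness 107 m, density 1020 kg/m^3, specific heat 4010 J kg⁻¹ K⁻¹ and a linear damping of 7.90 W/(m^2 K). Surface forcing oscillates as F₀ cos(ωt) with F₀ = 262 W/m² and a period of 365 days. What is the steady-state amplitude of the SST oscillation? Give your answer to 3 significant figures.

Areal heat capacity C = ρ c_p D = 1020 × 4010 × 107 = 4.38×10^8 J/(m^2 K).
Angular frequency ω = 2π / T = 2π / 3.15×10^7 s = 1.99×10^-7 s⁻¹.
√((Cω)² + λ²) = √((87.2)² + 7.90²) = 87.6 W/(m²·K).
Amplitude A = F₀ / √((Cω)²+λ²) = 262 / 87.6 = 2.99 K.

2.99 K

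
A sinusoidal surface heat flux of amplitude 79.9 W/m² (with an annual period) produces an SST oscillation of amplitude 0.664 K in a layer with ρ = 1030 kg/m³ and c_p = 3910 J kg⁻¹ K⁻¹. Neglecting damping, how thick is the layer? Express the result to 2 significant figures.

ω = 2π / 3.15×10^7 s = 1.99×10^-7 s⁻¹.
Required C = F₀ / (A ω) = 79.9 / (0.664 × 1.99×10^-7) = 6.04×10^8 J/(m²·K).
D = C / (ρ c_p) = 6.04×10^8 / (1030 × 3910) = 150 m.

150 m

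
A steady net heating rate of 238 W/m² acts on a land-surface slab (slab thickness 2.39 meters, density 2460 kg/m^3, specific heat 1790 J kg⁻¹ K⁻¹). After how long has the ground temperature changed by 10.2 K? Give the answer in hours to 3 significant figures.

125 hours

Areal heat capacity C = ρ c_p D = 2460 × 1790 × 2.39 = 1.05×10^7 J/(m²·K).
Time required: Δt = C ΔT / F = 1.05×10^7 × 10.2 / 238 = 4.51×10^5 s.
In hours: 4.51×10^5 s / (3600 s/hour) = 125 hours.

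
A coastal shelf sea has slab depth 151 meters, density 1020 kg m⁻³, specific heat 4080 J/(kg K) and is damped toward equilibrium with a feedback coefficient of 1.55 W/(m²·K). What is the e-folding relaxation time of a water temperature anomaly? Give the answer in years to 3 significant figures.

Areal heat capacity C = ρ c_p D = 1020 × 4080 × 151 = 6.28×10^8 J/(m²·K).
Relaxation time τ = C / λ = 6.28×10^8 / 1.55 = 4.05×10^8 s.
In years: 4.05×10^8 s / (3.156×10^7 s/year) = 12.8 years.

12.8 years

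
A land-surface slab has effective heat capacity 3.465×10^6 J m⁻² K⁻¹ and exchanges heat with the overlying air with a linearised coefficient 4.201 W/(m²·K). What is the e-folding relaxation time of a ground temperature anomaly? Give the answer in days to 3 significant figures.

9.55 days

Areal heat capacity C = 3.465×10^6 J m⁻² K⁻¹ (given).
Relaxation time τ = C / λ = 3.46×10^6 / 4.201 = 8.25×10^5 s.
In days: 8.25×10^5 s / (86400 s/day) = 9.55 days.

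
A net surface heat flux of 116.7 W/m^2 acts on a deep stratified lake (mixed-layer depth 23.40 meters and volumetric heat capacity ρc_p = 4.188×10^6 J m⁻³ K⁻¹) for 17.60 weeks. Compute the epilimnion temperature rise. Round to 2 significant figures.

13 K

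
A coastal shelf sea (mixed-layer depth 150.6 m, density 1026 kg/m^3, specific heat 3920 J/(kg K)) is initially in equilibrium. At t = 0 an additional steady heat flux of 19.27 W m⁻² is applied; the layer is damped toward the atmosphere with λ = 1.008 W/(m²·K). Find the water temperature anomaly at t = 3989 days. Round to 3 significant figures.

8.34 K

Areal heat capacity C = ρ c_p D = 1026 × 3920 × 150.6 = 6.06×10^8 J m⁻² K⁻¹.
τ = C / λ = 6.06×10^8 / 1.008 = 6.01×10^8 s.
Equilibrium anomaly ΔT_eq = F / λ = 19.27 / 1.008 = 19.1 K.
t = 3989 days = 3.45×10^8 s, so t/τ = 0.574.
ΔT(t) = ΔT_eq (1 − e^(−t/τ)) = 19.1 × (1 − e^−0.574) = 8.34 K.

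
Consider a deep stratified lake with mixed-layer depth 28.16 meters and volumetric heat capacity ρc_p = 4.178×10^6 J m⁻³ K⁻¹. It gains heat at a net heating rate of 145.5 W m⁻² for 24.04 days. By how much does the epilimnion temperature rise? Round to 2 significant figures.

Areal heat capacity C = ρc_p × D = 4.178×10^6 × 28.16 = 1.18×10^8 J/(m^2 K).
Net heat input Q = F Δt = 145.5 × (24.04 days × 86400 s/day) = 3.02×10^8 J/m².
ΔT = Q / C = 3.02×10^8 / 1.18×10^8 = 2.57 K.

2.6 K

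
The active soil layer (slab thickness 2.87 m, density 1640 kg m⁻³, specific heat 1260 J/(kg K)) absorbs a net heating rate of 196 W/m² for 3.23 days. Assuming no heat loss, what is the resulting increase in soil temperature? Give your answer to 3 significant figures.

Areal heat capacity C = ρ c_p D = 1640 × 1260 × 2.87 = 5.93×10^6 J m⁻² K⁻¹.
Net heat input Q = F Δt = 196 × (3.23 days × 86400 s/day) = 5.47×10^7 J/m².
ΔT = Q / C = 5.47×10^7 / 5.93×10^6 = 9.22 K.

9.22 K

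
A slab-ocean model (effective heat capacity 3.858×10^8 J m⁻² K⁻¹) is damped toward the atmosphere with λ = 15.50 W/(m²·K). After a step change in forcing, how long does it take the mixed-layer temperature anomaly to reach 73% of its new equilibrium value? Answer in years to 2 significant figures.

Areal heat capacity C = 3.858×10^8 J m⁻² K⁻¹ (given).
τ = C / λ = 3.86×10^8 / 15.50 = 2.49×10^7 s.
Fraction reached: 1 − e^(−t/τ) = 0.73 ⇒ t = −τ ln(1 − 0.73) = τ × 1.31.
t = 3.26×10^7 s = 1.03 years.

1.0 years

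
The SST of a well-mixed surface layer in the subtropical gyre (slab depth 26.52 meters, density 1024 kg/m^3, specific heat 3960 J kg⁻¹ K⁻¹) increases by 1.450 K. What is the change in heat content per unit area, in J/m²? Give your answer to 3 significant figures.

1.56×10^8

Areal heat capacity C = ρ c_p D = 1024 × 3960 × 26.52 = 1.08×10^8 J/(m^2 K).
ΔQ = C ΔT = 1.08×10^8 × 1.450 = 1.56×10^8 J/m².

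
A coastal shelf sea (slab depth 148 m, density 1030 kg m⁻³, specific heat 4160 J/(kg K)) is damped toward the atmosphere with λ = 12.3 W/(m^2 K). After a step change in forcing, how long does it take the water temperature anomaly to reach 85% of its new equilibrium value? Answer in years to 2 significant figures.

3.1 years

Areal heat capacity C = ρ c_p D = 1030 × 4160 × 148 = 6.34×10^8 J/(m²·K).
τ = C / λ = 6.34×10^8 / 12.3 = 5.16×10^7 s.
Fraction reached: 1 − e^(−t/τ) = 0.85 ⇒ t = −τ ln(1 − 0.85) = τ × 1.90.
t = 9.78×10^7 s = 3.10 years.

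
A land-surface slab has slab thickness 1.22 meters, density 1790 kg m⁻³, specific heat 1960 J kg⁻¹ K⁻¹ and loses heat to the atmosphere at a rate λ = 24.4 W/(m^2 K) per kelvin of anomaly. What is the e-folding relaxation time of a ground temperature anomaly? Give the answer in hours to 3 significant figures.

48.7 hours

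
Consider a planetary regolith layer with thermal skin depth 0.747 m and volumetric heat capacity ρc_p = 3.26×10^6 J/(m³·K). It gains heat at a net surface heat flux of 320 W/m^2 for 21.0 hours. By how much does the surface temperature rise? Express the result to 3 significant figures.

Areal heat capacity C = ρc_p × D = 3.26×10^6 × 0.747 = 2.44×10^6 J/(m²·K).
Net heat input Q = F Δt = 320 × (21.0 hours × 3600 s/hour) = 2.42×10^7 J/m².
ΔT = Q / C = 2.42×10^7 / 2.44×10^6 = 9.93 K.

9.93 K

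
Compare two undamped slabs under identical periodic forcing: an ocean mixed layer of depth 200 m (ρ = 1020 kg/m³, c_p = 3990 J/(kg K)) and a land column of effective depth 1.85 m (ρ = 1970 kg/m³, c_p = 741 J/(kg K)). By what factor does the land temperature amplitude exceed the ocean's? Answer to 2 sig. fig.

C_ocean = 1020 × 3990 × 200 = 8.14×10^8 J/(m²·K).
C_land = 1970 × 741 × 1.85 = 2.70×10^6 J/(m²·K).
Undamped amplitude ∝ 1/C, so A_land/A_ocean = C_ocean/C_land = 301.

300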